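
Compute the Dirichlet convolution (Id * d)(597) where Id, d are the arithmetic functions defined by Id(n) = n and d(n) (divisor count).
(Id * d)(597) = 1005

Divisors of 597: [1, 3, 199, 597]. For each d | 597:
  d = 1: Id(1) · d(597/1) = 1 · 4 = 4
  d = 3: Id(3) · d(597/3) = 3 · 2 = 6
  d = 199: Id(199) · d(597/199) = 199 · 2 = 398
  d = 597: Id(597) · d(597/597) = 597 · 1 = 597
Summing: (Id * d)(597) = 4 + 6 + 398 + 597 = 1005.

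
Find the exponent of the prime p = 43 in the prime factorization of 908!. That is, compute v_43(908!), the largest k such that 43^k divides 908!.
v_43(908!) = 21

Legendre's formula: v_p(n!) = Σ_{k ≥ 1} ⌊n / p^k⌋. For p = 43, n = 908, the terms are:
  ⌊908/43^1⌋ = ⌊908/43⌋ = 21
(the next term ⌊908/43^2⌋ = 0, terminating the sum). Summing: v_43(908!) = 21 = 21.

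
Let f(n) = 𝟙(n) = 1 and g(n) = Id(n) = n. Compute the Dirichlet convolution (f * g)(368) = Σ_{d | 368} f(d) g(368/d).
(𝟙 * Id)(368) = 744

Divisors of 368: [1, 2, 4, 8, 16, 23, 46, 92, 184, 368]. For each d | 368:
  d = 1: 𝟙(1) · Id(368/1) = 1 · 368 = 368
  d = 2: 𝟙(2) · Id(368/2) = 1 · 184 = 184
  d = 4: 𝟙(4) · Id(368/4) = 1 · 92 = 92
  d = 8: 𝟙(8) · Id(368/8) = 1 · 46 = 46
  d = 16: 𝟙(16) · Id(368/16) = 1 · 23 = 23
  d = 23: 𝟙(23) · Id(368/23) = 1 · 16 = 16
  d = 46: 𝟙(46) · Id(368/46) = 1 · 8 = 8
  d = 92: 𝟙(92) · Id(368/92) = 1 · 4 = 4
  d = 184: 𝟙(184) · Id(368/184) = 1 · 2 = 2
  d = 368: 𝟙(368) · Id(368/368) = 1 · 1 = 1
Summing: (𝟙 * Id)(368) = 368 + 184 + 92 + 46 + 23 + 16 + 8 + 4 + 2 + 1 = 744.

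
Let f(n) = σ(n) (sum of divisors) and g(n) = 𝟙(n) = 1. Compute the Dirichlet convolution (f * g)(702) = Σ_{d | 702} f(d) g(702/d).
(σ * 𝟙)(702) = 3480

Divisors of 702: [1, 2, 3, 6, 9, 13, 18, 26, 27, 39, 54, 78, 117, 234, 351, 702]. For each d | 702:
  d = 1: σ(1) · 𝟙(702/1) = 1 · 1 = 1
  d = 2: σ(2) · 𝟙(702/2) = 3 · 1 = 3
  d = 3: σ(3) · 𝟙(702/3) = 4 · 1 = 4
  d = 6: σ(6) · 𝟙(702/6) = 12 · 1 = 12
  d = 9: σ(9) · 𝟙(702/9) = 13 · 1 = 13
  d = 13: σ(13) · 𝟙(702/13) = 14 · 1 = 14
  d = 18: σ(18) · 𝟙(702/18) = 39 · 1 = 39
  d = 26: σ(26) · 𝟙(702/26) = 42 · 1 = 42
  d = 27: σ(27) · 𝟙(702/27) = 40 · 1 = 40
  d = 39: σ(39) · 𝟙(702/39) = 56 · 1 = 56
  d = 54: σ(54) · 𝟙(702/54) = 120 · 1 = 120
  d = 78: σ(78) · 𝟙(702/78) = 168 · 1 = 168
  d = 117: σ(117) · 𝟙(702/117) = 182 · 1 = 182
  d = 234: σ(234) · 𝟙(702/234) = 546 · 1 = 546
  d = 351: σ(351) · 𝟙(702/351) = 560 · 1 = 560
  d = 702: σ(702) · 𝟙(702/702) = 1680 · 1 = 1680
Summing: (σ * 𝟙)(702) = 1 + 3 + 4 + 12 + 13 + 14 + 39 + 42 + 40 + 56 + 120 + 168 + 182 + 546 + 560 + 1680 = 3480.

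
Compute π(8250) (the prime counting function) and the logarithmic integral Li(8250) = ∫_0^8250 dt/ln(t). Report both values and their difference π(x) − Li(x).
π(8250) = 1035;  Li(8250) ≈ 1054.19;  π(x) − Li(x) ≈ -19.19.

Direct count of primes ≤ 8250 gives π(8250) = 1035. Numerical evaluation of the logarithmic integral gives Li(8250) ≈ 1054.19. The difference π(x) − Li(x) ≈ -19.19 is typically negative for small/moderate x (Li(x) overestimates), though Littlewood's theorem shows this sign changes infinitely often.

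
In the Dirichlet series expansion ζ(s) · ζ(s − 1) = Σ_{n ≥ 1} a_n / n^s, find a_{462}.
σ(462) = 1152

In the product (Σ m^0/m^s)(Σ k / k^s) = Σ (Σ_{d | n} d) / n^s, the coefficient of 1/n^s is σ(n) = Σ_{d | n} d. For n = 462, divisors are [1, 2, 3, 6, 7, 11, 14, 21, 22, 33, 42, 66, 77, 154, 231, 462]; summing: σ(462) = 1152.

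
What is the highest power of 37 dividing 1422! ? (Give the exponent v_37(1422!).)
v_37(1422!) = 39

Legendre's formula: v_p(n!) = Σ_{k ≥ 1} ⌊n / p^k⌋. For p = 37, n = 1422, the terms are:
  ⌊1422/37^1⌋ = ⌊1422/37⌋ = 38
  ⌊1422/37^2⌋ = ⌊1422/1369⌋ = 1
(the next term ⌊1422/37^3⌋ = 0, terminating the sum). Summing: v_37(1422!) = 38 + 1 = 39.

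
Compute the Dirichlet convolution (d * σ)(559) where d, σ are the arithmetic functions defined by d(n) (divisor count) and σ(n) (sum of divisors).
(d * σ)(559) = 736

Divisors of 559: [1, 13, 43, 559]. For each d | 559:
  d = 1: d(1) · σ(559/1) = 1 · 616 = 616
  d = 13: d(13) · σ(559/13) = 2 · 44 = 88
  d = 43: d(43) · σ(559/43) = 2 · 14 = 28
  d = 559: d(559) · σ(559/559) = 4 · 1 = 4
Summing: (d * σ)(559) = 616 + 88 + 28 + 4 = 736.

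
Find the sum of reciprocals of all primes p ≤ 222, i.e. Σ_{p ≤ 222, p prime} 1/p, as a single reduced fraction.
Σ 1/p = 3215488142498485484492183158345029261034221047849345857469577412562094716564064084247/1645783550795210387735581011435590727981167322669649249414629852197255934130751870910

π(222) = 47, so the primes ≤ 222 are [2, 3, 5, 7, 11, 13, 17, 19, 23, 29, 31, 37, 41, 43, 47, 53, 59, 61, 67, 71, 73, 79, 83, 89, 97, 101, 103, 107, 109, 113, 127, 131, 137, 139, 149, 151, 157, 163, 167, 173, 179, 181, 191, 193, 197, 199, 211]. Summing 1/p over these primes: 3215488142498485484492183158345029261034221047849345857469577412562094716564064084247/1645783550795210387735581011435590727981167322669649249414629852197255934130751870910 ≈ 1.9538. Mertens estimate ln ln(222) + 0.2615 ≈ 1.9484.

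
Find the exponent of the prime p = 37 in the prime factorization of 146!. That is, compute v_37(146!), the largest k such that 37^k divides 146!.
v_37(146!) = 3

Legendre's formula: v_p(n!) = Σ_{k ≥ 1} ⌊n / p^k⌋. For p = 37, n = 146, the terms are:
  ⌊146/37^1⌋ = ⌊146/37⌋ = 3
(the next term ⌊146/37^2⌋ = 0, terminating the sum). Summing: v_37(146!) = 3 = 3.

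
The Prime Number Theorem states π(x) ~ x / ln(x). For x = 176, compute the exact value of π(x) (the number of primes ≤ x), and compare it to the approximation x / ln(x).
π(176) = 40;  x/ln(x) ≈ 34.04;  relative error ≈ 14.90%.

Directly count primes up to 176: π(176) = 40. The PNT approximation gives 176/ln(176) ≈ 176/5.17048 ≈ 34.04. Relative error (π(x) − x/ln(x)) / π(x) ≈ 14.90%; the approximation is known to undercount slightly (Li(x) is a better estimate).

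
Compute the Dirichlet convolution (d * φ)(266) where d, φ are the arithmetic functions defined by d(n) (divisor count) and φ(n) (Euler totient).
(d * φ)(266) = 480

Divisors of 266: [1, 2, 7, 14, 19, 38, 133, 266]. For each d | 266:
  d = 1: d(1) · φ(266/1) = 1 · 108 = 108
  d = 2: d(2) · φ(266/2) = 2 · 108 = 216
  d = 7: d(7) · φ(266/7) = 2 · 18 = 36
  d = 14: d(14) · φ(266/14) = 4 · 18 = 72
  d = 19: d(19) · φ(266/19) = 2 · 6 = 12
  d = 38: d(38) · φ(266/38) = 4 · 6 = 24
  d = 133: d(133) · φ(266/133) = 4 · 1 = 4
  d = 266: d(266) · φ(266/266) = 8 · 1 = 8
Summing: (d * φ)(266) = 108 + 216 + 36 + 72 + 12 + 24 + 4 + 8 = 480.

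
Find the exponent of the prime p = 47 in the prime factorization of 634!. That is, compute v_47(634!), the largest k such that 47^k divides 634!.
v_47(634!) = 13

Legendre's formula: v_p(n!) = Σ_{k ≥ 1} ⌊n / p^k⌋. For p = 47, n = 634, the terms are:
  ⌊634/47^1⌋ = ⌊634/47⌋ = 13
(the next term ⌊634/47^2⌋ = 0, terminating the sum). Summing: v_47(634!) = 13 = 13.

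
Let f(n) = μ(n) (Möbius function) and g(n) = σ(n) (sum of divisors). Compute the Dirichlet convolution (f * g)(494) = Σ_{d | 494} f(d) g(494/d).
(μ * σ)(494) = 494

Divisors of 494: [1, 2, 13, 19, 26, 38, 247, 494]. For each d | 494:
  d = 1: μ(1) · σ(494/1) = 1 · 840 = 840
  d = 2: μ(2) · σ(494/2) = -1 · 280 = -280
  d = 13: μ(13) · σ(494/13) = -1 · 60 = -60
  d = 19: μ(19) · σ(494/19) = -1 · 42 = -42
  d = 26: μ(26) · σ(494/26) = 1 · 20 = 20
  d = 38: μ(38) · σ(494/38) = 1 · 14 = 14
  d = 247: μ(247) · σ(494/247) = 1 · 3 = 3
  d = 494: μ(494) · σ(494/494) = -1 · 1 = -1
Summing: (μ * σ)(494) = 840 + -280 + -60 + -42 + 20 + 14 + 3 + -1 = 494.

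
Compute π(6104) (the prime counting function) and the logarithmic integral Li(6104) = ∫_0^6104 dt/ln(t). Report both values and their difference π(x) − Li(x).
π(6104) = 796;  Li(6104) ≈ 812.36;  π(x) − Li(x) ≈ -16.36.

Direct count of primes ≤ 6104 gives π(6104) = 796. Numerical evaluation of the logarithmic integral gives Li(6104) ≈ 812.36. The difference π(x) − Li(x) ≈ -16.36 is typically negative for small/moderate x (Li(x) overestimates), though Littlewood's theorem shows this sign changes infinitely often.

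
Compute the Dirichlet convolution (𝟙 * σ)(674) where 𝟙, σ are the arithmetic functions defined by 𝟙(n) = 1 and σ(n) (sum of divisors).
(𝟙 * σ)(674) = 1356

Divisors of 674: [1, 2, 337, 674]. For each d | 674:
  d = 1: 𝟙(1) · σ(674/1) = 1 · 1014 = 1014
  d = 2: 𝟙(2) · σ(674/2) = 1 · 338 = 338
  d = 337: 𝟙(337) · σ(674/337) = 1 · 3 = 3
  d = 674: 𝟙(674) · σ(674/674) = 1 · 1 = 1
Summing: (𝟙 * σ)(674) = 1014 + 338 + 3 + 1 = 1356.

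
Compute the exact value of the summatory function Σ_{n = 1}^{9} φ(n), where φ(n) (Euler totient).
Σ_{n ≤ 9} φ(n) = 28

Compute φ(n) for each 1 ≤ n ≤ 9: φ(1) = 1, φ(2) = 1, φ(3) = 2, φ(4) = 2, φ(5) = 4, φ(6) = 2, φ(7) = 6, φ(8) = 4, φ(9) = 6. Summing all 9 values: 28. (Average order: Σ_{n ≤ x} φ(n) ~ (3/π²) x². For x = 9, (3/π²)·9² ≈ 24.62.)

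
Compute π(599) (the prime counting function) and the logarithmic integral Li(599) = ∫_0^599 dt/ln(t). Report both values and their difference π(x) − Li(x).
π(599) = 109;  Li(599) ≈ 117.49;  π(x) − Li(x) ≈ -8.49.

Direct count of primes ≤ 599 gives π(599) = 109. Numerical evaluation of the logarithmic integral gives Li(599) ≈ 117.49. The difference π(x) − Li(x) ≈ -8.49 is typically negative for small/moderate x (Li(x) overestimates), though Littlewood's theorem shows this sign changes infinitely often.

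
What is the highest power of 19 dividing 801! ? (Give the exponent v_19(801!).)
v_19(801!) = 44

Legendre's formula: v_p(n!) = Σ_{k ≥ 1} ⌊n / p^k⌋. For p = 19, n = 801, the terms are:
  ⌊801/19^1⌋ = ⌊801/19⌋ = 42
  ⌊801/19^2⌋ = ⌊801/361⌋ = 2
(the next term ⌊801/19^3⌋ = 0, terminating the sum). Summing: v_19(801!) = 42 + 2 = 44.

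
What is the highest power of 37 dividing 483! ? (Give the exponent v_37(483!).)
v_37(483!) = 13

Legendre's formula: v_p(n!) = Σ_{k ≥ 1} ⌊n / p^k⌋. For p = 37, n = 483, the terms are:
  ⌊483/37^1⌋ = ⌊483/37⌋ = 13
(the next term ⌊483/37^2⌋ = 0, terminating the sum). Summing: v_37(483!) = 13 = 13.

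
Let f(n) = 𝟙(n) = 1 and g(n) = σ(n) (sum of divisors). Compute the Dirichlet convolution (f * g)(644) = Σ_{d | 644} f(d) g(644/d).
(𝟙 * σ)(644) = 2475

Divisors of 644: [1, 2, 4, 7, 14, 23, 28, 46, 92, 161, 322, 644]. For each d | 644:
  d = 1: 𝟙(1) · σ(644/1) = 1 · 1344 = 1344
  d = 2: 𝟙(2) · σ(644/2) = 1 · 576 = 576
  d = 4: 𝟙(4) · σ(644/4) = 1 · 192 = 192
  d = 7: 𝟙(7) · σ(644/7) = 1 · 168 = 168
  d = 14: 𝟙(14) · σ(644/14) = 1 · 72 = 72
  d = 23: 𝟙(23) · σ(644/23) = 1 · 56 = 56
  d = 28: 𝟙(28) · σ(644/28) = 1 · 24 = 24
  d = 46: 𝟙(46) · σ(644/46) = 1 · 24 = 24
  d = 92: 𝟙(92) · σ(644/92) = 1 · 8 = 8
  d = 161: 𝟙(161) · σ(644/161) = 1 · 7 = 7
  d = 322: 𝟙(322) · σ(644/322) = 1 · 3 = 3
  d = 644: 𝟙(644) · σ(644/644) = 1 · 1 = 1
Summing: (𝟙 * σ)(644) = 1344 + 576 + 192 + 168 + 72 + 56 + 24 + 24 + 8 + 7 + 3 + 1 = 2475.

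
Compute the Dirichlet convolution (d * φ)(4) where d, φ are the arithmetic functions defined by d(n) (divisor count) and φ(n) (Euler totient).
(d * φ)(4) = 7

Divisors of 4: [1, 2, 4]. For each d | 4:
  d = 1: d(1) · φ(4/1) = 1 · 2 = 2
  d = 2: d(2) · φ(4/2) = 2 · 1 = 2
  d = 4: d(4) · φ(4/4) = 3 · 1 = 3
Summing: (d * φ)(4) = 2 + 2 + 3 = 7.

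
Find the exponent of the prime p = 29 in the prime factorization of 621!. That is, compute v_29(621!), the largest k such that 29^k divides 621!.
v_29(621!) = 21

Legendre's formula: v_p(n!) = Σ_{k ≥ 1} ⌊n / p^k⌋. For p = 29, n = 621, the terms are:
  ⌊621/29^1⌋ = ⌊621/29⌋ = 21
(the next term ⌊621/29^2⌋ = 0, terminating the sum). Summing: v_29(621!) = 21 = 21.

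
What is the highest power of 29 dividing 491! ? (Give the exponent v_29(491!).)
v_29(491!) = 16

Legendre's formula: v_p(n!) = Σ_{k ≥ 1} ⌊n / p^k⌋. For p = 29, n = 491, the terms are:
  ⌊491/29^1⌋ = ⌊491/29⌋ = 16
(the next term ⌊491/29^2⌋ = 0, terminating the sum). Summing: v_29(491!) = 16 = 16.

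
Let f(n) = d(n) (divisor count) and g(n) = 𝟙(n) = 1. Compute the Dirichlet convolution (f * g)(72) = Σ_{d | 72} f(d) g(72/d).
(d * 𝟙)(72) = 60

Divisors of 72: [1, 2, 3, 4, 6, 8, 9, 12, 18, 24, 36, 72]. For each d | 72:
  d = 1: d(1) · 𝟙(72/1) = 1 · 1 = 1
  d = 2: d(2) · 𝟙(72/2) = 2 · 1 = 2
  d = 3: d(3) · 𝟙(72/3) = 2 · 1 = 2
  d = 4: d(4) · 𝟙(72/4) = 3 · 1 = 3
  d = 6: d(6) · 𝟙(72/6) = 4 · 1 = 4
  d = 8: d(8) · 𝟙(72/8) = 4 · 1 = 4
  d = 9: d(9) · 𝟙(72/9) = 3 · 1 = 3
  d = 12: d(12) · 𝟙(72/12) = 6 · 1 = 6
  d = 18: d(18) · 𝟙(72/18) = 6 · 1 = 6
  d = 24: d(24) · 𝟙(72/24) = 8 · 1 = 8
  d = 36: d(36) · 𝟙(72/36) = 9 · 1 = 9
  d = 72: d(72) · 𝟙(72/72) = 12 · 1 = 12
Summing: (d * 𝟙)(72) = 1 + 2 + 2 + 3 + 4 + 4 + 3 + 6 + 6 + 8 + 9 + 12 = 60.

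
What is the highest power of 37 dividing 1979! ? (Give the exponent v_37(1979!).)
v_37(1979!) = 54

Legendre's formula: v_p(n!) = Σ_{k ≥ 1} ⌊n / p^k⌋. For p = 37, n = 1979, the terms are:
  ⌊1979/37^1⌋ = ⌊1979/37⌋ = 53
  ⌊1979/37^2⌋ = ⌊1979/1369⌋ = 1
(the next term ⌊1979/37^3⌋ = 0, terminating the sum). Summing: v_37(1979!) = 53 + 1 = 54.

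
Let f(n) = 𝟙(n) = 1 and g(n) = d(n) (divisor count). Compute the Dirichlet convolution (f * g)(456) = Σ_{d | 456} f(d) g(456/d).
(𝟙 * d)(456) = 90

Divisors of 456: [1, 2, 3, 4, 6, 8, 12, 19, 24, 38, 57, 76, 114, 152, 228, 456]. For each d | 456:
  d = 1: 𝟙(1) · d(456/1) = 1 · 16 = 16
  d = 2: 𝟙(2) · d(456/2) = 1 · 12 = 12
  d = 3: 𝟙(3) · d(456/3) = 1 · 8 = 8
  d = 4: 𝟙(4) · d(456/4) = 1 · 8 = 8
  d = 6: 𝟙(6) · d(456/6) = 1 · 6 = 6
  d = 8: 𝟙(8) · d(456/8) = 1 · 4 = 4
  d = 12: 𝟙(12) · d(456/12) = 1 · 4 = 4
  d = 19: 𝟙(19) · d(456/19) = 1 · 8 = 8
  d = 24: 𝟙(24) · d(456/24) = 1 · 2 = 2
  d = 38: 𝟙(38) · d(456/38) = 1 · 6 = 6
  d = 57: 𝟙(57) · d(456/57) = 1 · 4 = 4
  d = 76: 𝟙(76) · d(456/76) = 1 · 4 = 4
  d = 114: 𝟙(114) · d(456/114) = 1 · 3 = 3
  d = 152: 𝟙(152) · d(456/152) = 1 · 2 = 2
  d = 228: 𝟙(228) · d(456/228) = 1 · 2 = 2
  d = 456: 𝟙(456) · d(456/456) = 1 · 1 = 1
Summing: (𝟙 * d)(456) = 16 + 12 + 8 + 8 + 6 + 4 + 4 + 8 + 2 + 6 + 4 + 4 + 3 + 2 + 2 + 1 = 90.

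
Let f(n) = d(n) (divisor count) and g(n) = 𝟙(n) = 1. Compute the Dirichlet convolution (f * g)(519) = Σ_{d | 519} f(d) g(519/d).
(d * 𝟙)(519) = 9

Divisors of 519: [1, 3, 173, 519]. For each d | 519:
  d = 1: d(1) · 𝟙(519/1) = 1 · 1 = 1
  d = 3: d(3) · 𝟙(519/3) = 2 · 1 = 2
  d = 173: d(173) · 𝟙(519/173) = 2 · 1 = 2
  d = 519: d(519) · 𝟙(519/519) = 4 · 1 = 4
Summing: (d * 𝟙)(519) = 1 + 2 + 2 + 4 = 9.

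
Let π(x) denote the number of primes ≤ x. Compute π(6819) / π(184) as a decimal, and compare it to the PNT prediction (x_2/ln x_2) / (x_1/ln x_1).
π(6819)/π(184) = 876/42 ≈ 20.8571;  PNT prediction ≈ 21.8935.

π(184) = 42 and π(6819) = 876, so π(6819)/π(184) ≈ 20.8571. The PNT-predicted ratio is (6819/ln(6819)) / (184/ln(184)) ≈ 21.8935. The two agree to within a few percent, as expected.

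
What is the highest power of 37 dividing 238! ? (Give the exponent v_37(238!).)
v_37(238!) = 6

Legendre's formula: v_p(n!) = Σ_{k ≥ 1} ⌊n / p^k⌋. For p = 37, n = 238, the terms are:
  ⌊238/37^1⌋ = ⌊238/37⌋ = 6
(the next term ⌊238/37^2⌋ = 0, terminating the sum). Summing: v_37(238!) = 6 = 6.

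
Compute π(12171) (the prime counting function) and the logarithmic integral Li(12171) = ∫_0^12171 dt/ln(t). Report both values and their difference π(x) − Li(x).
π(12171) = 1457;  Li(12171) ≈ 1479.29;  π(x) − Li(x) ≈ -22.29.

Direct count of primes ≤ 12171 gives π(12171) = 1457. Numerical evaluation of the logarithmic integral gives Li(12171) ≈ 1479.29. The difference π(x) − Li(x) ≈ -22.29 is typically negative for small/moderate x (Li(x) overestimates), though Littlewood's theorem shows this sign changes infinitely often.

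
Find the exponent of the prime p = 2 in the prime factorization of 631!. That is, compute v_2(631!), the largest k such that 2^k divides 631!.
v_2(631!) = 624

Legendre's formula: v_p(n!) = Σ_{k ≥ 1} ⌊n / p^k⌋. For p = 2, n = 631, the terms are:
  ⌊631/2^1⌋ = ⌊631/2⌋ = 315
  ⌊631/2^2⌋ = ⌊631/4⌋ = 157
  ⌊631/2^3⌋ = ⌊631/8⌋ = 78
  ⌊631/2^4⌋ = ⌊631/16⌋ = 39
  ⌊631/2^5⌋ = ⌊631/32⌋ = 19
  ⌊631/2^6⌋ = ⌊631/64⌋ = 9
  ⌊631/2^7⌋ = ⌊631/128⌋ = 4
  ⌊631/2^8⌋ = ⌊631/256⌋ = 2
  ⌊631/2^9⌋ = ⌊631/512⌋ = 1
(the next term ⌊631/2^10⌋ = 0, terminating the sum). Summing: v_2(631!) = 315 + 157 + 78 + 39 + 19 + 9 + 4 + 2 + 1 = 624.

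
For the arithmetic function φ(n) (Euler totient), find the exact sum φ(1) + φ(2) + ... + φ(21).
Σ_{n ≤ 21} φ(n) = 140

Compute φ(n) for each 1 ≤ n ≤ 21: φ(1) = 1, φ(2) = 1, φ(3) = 2, φ(4) = 2, φ(5) = 4, φ(6) = 2, φ(7) = 6, φ(8) = 4, φ(9) = 6, φ(10) = 4, φ(11) = 10, φ(12) = 4, φ(13) = 12, φ(14) = 6, φ(15) = 8, φ(16) = 8, φ(17) = 16, φ(18) = 6, φ(19) = 18, φ(20) = 8, φ(21) = 12. Summing all 21 values: 140. (Average order: Σ_{n ≤ x} φ(n) ~ (3/π²) x². For x = 21, (3/π²)·21² ≈ 134.05.)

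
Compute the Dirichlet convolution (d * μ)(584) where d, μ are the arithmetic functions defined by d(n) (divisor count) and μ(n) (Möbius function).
(d * μ)(584) = 1

Divisors of 584: [1, 2, 4, 8, 73, 146, 292, 584]. For each d | 584:
  d = 1: d(1) · μ(584/1) = 1 · 0 = 0
  d = 2: d(2) · μ(584/2) = 2 · 0 = 0
  d = 4: d(4) · μ(584/4) = 3 · 1 = 3
  d = 8: d(8) · μ(584/8) = 4 · -1 = -4
  d = 73: d(73) · μ(584/73) = 2 · 0 = 0
  d = 146: d(146) · μ(584/146) = 4 · 0 = 0
  d = 292: d(292) · μ(584/292) = 6 · -1 = -6
  d = 584: d(584) · μ(584/584) = 8 · 1 = 8
Summing: (d * μ)(584) = 0 + 0 + 3 + -4 + 0 + 0 + -6 + 8 = 1.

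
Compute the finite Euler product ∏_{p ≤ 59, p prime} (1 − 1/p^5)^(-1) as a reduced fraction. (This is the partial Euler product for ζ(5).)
∏ = 9783623293724966042755527767857913576946767245571173033197003580720982191908567341/9435202489615342986287959538462812822601440308319131731232692023968655443618693120

The primes p ≤ 59 are [2, 3, 5, 7, 11, 13, 17, 19, 23, 29, 31, 37, 41, 43, 47, 53, 59]. For each prime, (1 − 1/p^5)^(-1) = p^5 / (p^5 − 1). The product is (1 − 1/2^5)^(-1), (1 − 1/3^5)^(-1), (1 − 1/5^5)^(-1), (1 − 1/7^5)^(-1), (1 − 1/11^5)^(-1), (1 − 1/13^5)^(-1), (1 − 1/17^5)^(-1), (1 − 1/19^5)^(-1), (1 − 1/23^5)^(-1), (1 − 1/29^5)^(-1), (1 − 1/31^5)^(-1), (1 − 1/37^5)^(-1), (1 − 1/41^5)^(-1), (1 − 1/43^5)^(-1), (1 − 1/47^5)^(-1), (1 − 1/53^5)^(-1), (1 − 1/59^5)^(-1) = ∏ p^5 / (p^5 − 1) = 9783623293724966042755527767857913576946767245571173033197003580720982191908567341/9435202489615342986287959538462812822601440308319131731232692023968655443618693120.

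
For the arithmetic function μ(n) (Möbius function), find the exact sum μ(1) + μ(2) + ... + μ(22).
Σ_{n ≤ 22} μ(n) = -1

Compute μ(n) for each 1 ≤ n ≤ 22: μ(1) = 1, μ(2) = -1, μ(3) = -1, μ(4) = 0, μ(5) = -1, μ(6) = 1, μ(7) = -1, μ(8) = 0, μ(9) = 0, μ(10) = 1, μ(11) = -1, μ(12) = 0, μ(13) = -1, μ(14) = 1, μ(15) = 1, μ(16) = 0, μ(17) = -1, μ(18) = 0, μ(19) = -1, μ(20) = 0, μ(21) = 1, μ(22) = 1. Summing all 22 values: -1. (Mertens function M(x) = Σ_{n ≤ x} μ(n); on average M(x) should be small (PNT ⟺ M(x) = o(x)).)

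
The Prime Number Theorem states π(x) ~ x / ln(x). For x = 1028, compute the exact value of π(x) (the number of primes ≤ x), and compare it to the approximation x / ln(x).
π(1028) = 172;  x/ln(x) ≈ 148.23;  relative error ≈ 13.82%.

Directly count primes up to 1028: π(1028) = 172. The PNT approximation gives 1028/ln(1028) ≈ 1028/6.93537 ≈ 148.23. Relative error (π(x) − x/ln(x)) / π(x) ≈ 13.82%; the approximation is known to undercount slightly (Li(x) is a better estimate).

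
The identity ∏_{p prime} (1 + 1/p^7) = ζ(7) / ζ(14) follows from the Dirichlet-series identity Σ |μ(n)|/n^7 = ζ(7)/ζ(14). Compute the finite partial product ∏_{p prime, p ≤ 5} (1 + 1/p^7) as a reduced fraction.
∏ = 306266941/303750000

The primes p ≤ 5 are [2, 3, 5]. For each, (1 + 1/p^7) = (p^7 + 1)/p^7. Multiplying these fractions over p ∈ [2, 3, 5] gives 306266941/303750000. (In the limit P → ∞ this tends to ζ(7)/ζ(14).)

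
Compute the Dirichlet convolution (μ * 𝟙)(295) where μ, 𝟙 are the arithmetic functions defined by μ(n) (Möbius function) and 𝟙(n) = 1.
(μ * 𝟙)(295) = 0

Divisors of 295: [1, 5, 59, 295]. For each d | 295:
  d = 1: μ(1) · 𝟙(295/1) = 1 · 1 = 1
  d = 5: μ(5) · 𝟙(295/5) = -1 · 1 = -1
  d = 59: μ(59) · 𝟙(295/59) = -1 · 1 = -1
  d = 295: μ(295) · 𝟙(295/295) = 1 · 1 = 1
Summing: (μ * 𝟙)(295) = 1 + -1 + -1 + 1 = 0.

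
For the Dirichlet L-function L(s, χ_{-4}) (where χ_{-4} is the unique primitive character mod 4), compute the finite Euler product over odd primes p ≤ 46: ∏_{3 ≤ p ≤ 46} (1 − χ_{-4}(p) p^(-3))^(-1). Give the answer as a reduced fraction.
∏ = 53382899586415799670070183783895/55093305095879233542015487574016

The odd primes p ≤ 46 are [3, 5, 7, 11, 13, 17, 19, 23, 29, 31, 37, 41, 43]. For each, χ(p) = 1 if p ≡ 1 mod 4, χ(p) = −1 if p ≡ 3 mod 4. Taking (1 − χ(p)/p^3)^(-1) = p^3/(p^3 − χ(p)): (1 − (-1)/3^3)^(-1) · (1 − (1)/5^3)^(-1) · (1 − (-1)/7^3)^(-1) · (1 − (-1)/11^3)^(-1) · (1 − (1)/13^3)^(-1) · (1 − (1)/17^3)^(-1) · (1 − (-1)/19^3)^(-1) · (1 − (-1)/23^3)^(-1) · (1 − (1)/29^3)^(-1) · (1 − (-1)/31^3)^(-1) · (1 − (1)/37^3)^(-1) · (1 − (1)/41^3)^(-1) · (1 − (-1)/43^3)^(-1) = 53382899586415799670070183783895/55093305095879233542015487574016.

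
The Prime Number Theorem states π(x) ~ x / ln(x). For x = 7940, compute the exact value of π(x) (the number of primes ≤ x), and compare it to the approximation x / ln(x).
π(7940) = 1003;  x/ln(x) ≈ 884.22;  relative error ≈ 11.84%.

Directly count primes up to 7940: π(7940) = 1003. The PNT approximation gives 7940/ln(7940) ≈ 7940/8.97967 ≈ 884.22. Relative error (π(x) − x/ln(x)) / π(x) ≈ 11.84%; the approximation is known to undercount slightly (Li(x) is a better estimate).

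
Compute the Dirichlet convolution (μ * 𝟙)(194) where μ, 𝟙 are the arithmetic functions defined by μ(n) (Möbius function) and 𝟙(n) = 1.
(μ * 𝟙)(194) = 0

Divisors of 194: [1, 2, 97, 194]. For each d | 194:
  d = 1: μ(1) · 𝟙(194/1) = 1 · 1 = 1
  d = 2: μ(2) · 𝟙(194/2) = -1 · 1 = -1
  d = 97: μ(97) · 𝟙(194/97) = -1 · 1 = -1
  d = 194: μ(194) · 𝟙(194/194) = 1 · 1 = 1
Summing: (μ * 𝟙)(194) = 1 + -1 + -1 + 1 = 0.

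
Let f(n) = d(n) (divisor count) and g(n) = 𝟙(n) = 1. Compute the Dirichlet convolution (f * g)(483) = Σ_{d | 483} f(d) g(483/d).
(d * 𝟙)(483) = 27

Divisors of 483: [1, 3, 7, 21, 23, 69, 161, 483]. For each d | 483:
  d = 1: d(1) · 𝟙(483/1) = 1 · 1 = 1
  d = 3: d(3) · 𝟙(483/3) = 2 · 1 = 2
  d = 7: d(7) · 𝟙(483/7) = 2 · 1 = 2
  d = 21: d(21) · 𝟙(483/21) = 4 · 1 = 4
  d = 23: d(23) · 𝟙(483/23) = 2 · 1 = 2
  d = 69: d(69) · 𝟙(483/69) = 4 · 1 = 4
  d = 161: d(161) · 𝟙(483/161) = 4 · 1 = 4
  d = 483: d(483) · 𝟙(483/483) = 8 · 1 = 8
Summing: (d * 𝟙)(483) = 1 + 2 + 2 + 4 + 2 + 4 + 4 + 8 = 27.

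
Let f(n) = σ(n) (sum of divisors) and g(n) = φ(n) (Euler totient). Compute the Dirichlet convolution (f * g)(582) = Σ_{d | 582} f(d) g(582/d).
(σ * φ)(582) = 4656

Divisors of 582: [1, 2, 3, 6, 97, 194, 291, 582]. For each d | 582:
  d = 1: σ(1) · φ(582/1) = 1 · 192 = 192
  d = 2: σ(2) · φ(582/2) = 3 · 192 = 576
  d = 3: σ(3) · φ(582/3) = 4 · 96 = 384
  d = 6: σ(6) · φ(582/6) = 12 · 96 = 1152
  d = 97: σ(97) · φ(582/97) = 98 · 2 = 196
  d = 194: σ(194) · φ(582/194) = 294 · 2 = 588
  d = 291: σ(291) · φ(582/291) = 392 · 1 = 392
  d = 582: σ(582) · φ(582/582) = 1176 · 1 = 1176
Summing: (σ * φ)(582) = 192 + 576 + 384 + 1152 + 196 + 588 + 392 + 1176 = 4656.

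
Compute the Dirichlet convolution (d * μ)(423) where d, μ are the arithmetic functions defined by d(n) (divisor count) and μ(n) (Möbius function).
(d * μ)(423) = 1

Divisors of 423: [1, 3, 9, 47, 141, 423]. For each d | 423:
  d = 1: d(1) · μ(423/1) = 1 · 0 = 0
  d = 3: d(3) · μ(423/3) = 2 · 1 = 2
  d = 9: d(9) · μ(423/9) = 3 · -1 = -3
  d = 47: d(47) · μ(423/47) = 2 · 0 = 0
  d = 141: d(141) · μ(423/141) = 4 · -1 = -4
  d = 423: d(423) · μ(423/423) = 6 · 1 = 6
Summing: (d * μ)(423) = 0 + 2 + -3 + 0 + -4 + 6 = 1.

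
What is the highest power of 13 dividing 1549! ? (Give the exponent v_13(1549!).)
v_13(1549!) = 128

Legendre's formula: v_p(n!) = Σ_{k ≥ 1} ⌊n / p^k⌋. For p = 13, n = 1549, the terms are:
  ⌊1549/13^1⌋ = ⌊1549/13⌋ = 119
  ⌊1549/13^2⌋ = ⌊1549/169⌋ = 9
(the next term ⌊1549/13^3⌋ = 0, terminating the sum). Summing: v_13(1549!) = 119 + 9 = 128.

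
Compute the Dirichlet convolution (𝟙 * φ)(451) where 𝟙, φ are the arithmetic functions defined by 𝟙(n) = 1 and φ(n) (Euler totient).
(𝟙 * φ)(451) = 451

Divisors of 451: [1, 11, 41, 451]. For each d | 451:
  d = 1: 𝟙(1) · φ(451/1) = 1 · 400 = 400
  d = 11: 𝟙(11) · φ(451/11) = 1 · 40 = 40
  d = 41: 𝟙(41) · φ(451/41) = 1 · 10 = 10
  d = 451: 𝟙(451) · φ(451/451) = 1 · 1 = 1
Summing: (𝟙 * φ)(451) = 400 + 40 + 10 + 1 = 451.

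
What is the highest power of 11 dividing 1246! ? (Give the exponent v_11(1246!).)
v_11(1246!) = 123

Legendre's formula: v_p(n!) = Σ_{k ≥ 1} ⌊n / p^k⌋. For p = 11, n = 1246, the terms are:
  ⌊1246/11^1⌋ = ⌊1246/11⌋ = 113
  ⌊1246/11^2⌋ = ⌊1246/121⌋ = 10
(the next term ⌊1246/11^3⌋ = 0, terminating the sum). Summing: v_11(1246!) = 113 + 10 = 123.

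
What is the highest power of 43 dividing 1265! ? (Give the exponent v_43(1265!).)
v_43(1265!) = 29

Legendre's formula: v_p(n!) = Σ_{k ≥ 1} ⌊n / p^k⌋. For p = 43, n = 1265, the terms are:
  ⌊1265/43^1⌋ = ⌊1265/43⌋ = 29
(the next term ⌊1265/43^2⌋ = 0, terminating the sum). Summing: v_43(1265!) = 29 = 29.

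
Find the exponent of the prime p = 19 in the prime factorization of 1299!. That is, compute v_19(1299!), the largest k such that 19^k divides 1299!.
v_19(1299!) = 71

Legendre's formula: v_p(n!) = Σ_{k ≥ 1} ⌊n / p^k⌋. For p = 19, n = 1299, the terms are:
  ⌊1299/19^1⌋ = ⌊1299/19⌋ = 68
  ⌊1299/19^2⌋ = ⌊1299/361⌋ = 3
(the next term ⌊1299/19^3⌋ = 0, terminating the sum). Summing: v_19(1299!) = 68 + 3 = 71.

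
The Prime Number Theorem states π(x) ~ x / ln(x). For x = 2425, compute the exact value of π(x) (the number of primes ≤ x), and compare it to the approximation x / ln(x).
π(2425) = 360;  x/ln(x) ≈ 311.15;  relative error ≈ 13.57%.

Directly count primes up to 2425: π(2425) = 360. The PNT approximation gives 2425/ln(2425) ≈ 2425/7.79359 ≈ 311.15. Relative error (π(x) − x/ln(x)) / π(x) ≈ 13.57%; the approximation is known to undercount slightly (Li(x) is a better estimate).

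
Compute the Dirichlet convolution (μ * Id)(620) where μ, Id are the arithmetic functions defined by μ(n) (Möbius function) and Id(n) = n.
(μ * Id)(620) = 240

Divisors of 620: [1, 2, 4, 5, 10, 20, 31, 62, 124, 155, 310, 620]. For each d | 620:
  d = 1: μ(1) · Id(620/1) = 1 · 620 = 620
  d = 2: μ(2) · Id(620/2) = -1 · 310 = -310
  d = 4: μ(4) · Id(620/4) = 0 · 155 = 0
  d = 5: μ(5) · Id(620/5) = -1 · 124 = -124
  d = 10: μ(10) · Id(620/10) = 1 · 62 = 62
  d = 20: μ(20) · Id(620/20) = 0 · 31 = 0
  d = 31: μ(31) · Id(620/31) = -1 · 20 = -20
  d = 62: μ(62) · Id(620/62) = 1 · 10 = 10
  d = 124: μ(124) · Id(620/124) = 0 · 5 = 0
  d = 155: μ(155) · Id(620/155) = 1 · 4 = 4
  d = 310: μ(310) · Id(620/310) = -1 · 2 = -2
  d = 620: μ(620) · Id(620/620) = 0 · 1 = 0
Summing: (μ * Id)(620) = 620 + -310 + 0 + -124 + 62 + 0 + -20 + 10 + 0 + 4 + -2 + 0 = 240.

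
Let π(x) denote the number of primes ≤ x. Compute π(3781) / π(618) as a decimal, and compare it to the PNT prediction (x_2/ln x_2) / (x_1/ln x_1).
π(3781)/π(618) = 526/113 ≈ 4.6549;  PNT prediction ≈ 4.7729.

π(618) = 113 and π(3781) = 526, so π(3781)/π(618) ≈ 4.6549. The PNT-predicted ratio is (3781/ln(3781)) / (618/ln(618)) ≈ 4.7729. The two agree to within a few percent, as expected.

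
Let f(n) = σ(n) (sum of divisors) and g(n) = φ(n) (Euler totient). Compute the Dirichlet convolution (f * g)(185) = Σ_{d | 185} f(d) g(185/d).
(σ * φ)(185) = 740

Divisors of 185: [1, 5, 37, 185]. For each d | 185:
  d = 1: σ(1) · φ(185/1) = 1 · 144 = 144
  d = 5: σ(5) · φ(185/5) = 6 · 36 = 216
  d = 37: σ(37) · φ(185/37) = 38 · 4 = 152
  d = 185: σ(185) · φ(185/185) = 228 · 1 = 228
Summing: (σ * φ)(185) = 144 + 216 + 152 + 228 = 740.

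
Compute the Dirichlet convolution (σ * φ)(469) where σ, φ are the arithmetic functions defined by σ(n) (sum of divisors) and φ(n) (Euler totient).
(σ * φ)(469) = 1876

Divisors of 469: [1, 7, 67, 469]. For each d | 469:
  d = 1: σ(1) · φ(469/1) = 1 · 396 = 396
  d = 7: σ(7) · φ(469/7) = 8 · 66 = 528
  d = 67: σ(67) · φ(469/67) = 68 · 6 = 408
  d = 469: σ(469) · φ(469/469) = 544 · 1 = 544
Summing: (σ * φ)(469) = 396 + 528 + 408 + 544 = 1876.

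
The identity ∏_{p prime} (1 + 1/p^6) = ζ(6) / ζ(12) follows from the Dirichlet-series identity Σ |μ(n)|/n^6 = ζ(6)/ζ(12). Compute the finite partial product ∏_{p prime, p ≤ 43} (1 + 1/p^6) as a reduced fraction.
∏ = 1359712698137872510059489328104656331148295030771712937358491632747920000/1336862024495300077504819810119357413472366273194284637902602168232026717

The primes p ≤ 43 are [2, 3, 5, 7, 11, 13, 17, 19, 23, 29, 31, 37, 41, 43]. For each, (1 + 1/p^6) = (p^6 + 1)/p^6. Multiplying these fractions over p ∈ [2, 3, 5, 7, 11, 13, 17, 19, 23, 29, 31, 37, 41, 43] gives 1359712698137872510059489328104656331148295030771712937358491632747920000/1336862024495300077504819810119357413472366273194284637902602168232026717. (In the limit P → ∞ this tends to ζ(6)/ζ(12).)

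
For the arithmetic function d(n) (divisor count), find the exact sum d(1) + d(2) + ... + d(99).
Σ_{n ≤ 99} d(n) = 473

Compute d(n) for each 1 ≤ n ≤ 99: d(1) = 1, d(2) = 2, d(3) = 2, d(4) = 3, d(5) = 2, d(6) = 4, d(7) = 2, d(8) = 4, d(9) = 3, d(10) = 4, d(11) = 2, d(12) = 6, d(13) = 2, d(14) = 4, d(15) = 4, d(16) = 5, d(17) = 2, d(18) = 6, d(19) = 2, d(20) = 6, d(21) = 4, d(22) = 4, d(23) = 2, d(24) = 8, d(25) = 3, d(26) = 4, d(27) = 4, d(28) = 6, d(29) = 2, d(30) = 8, d(31) = 2, d(32) = 6, d(33) = 4, d(34) = 4, d(35) = 4, d(36) = 9, d(37) = 2, d(38) = 4, d(39) = 4, d(40) = 8, d(41) = 2, d(42) = 8, d(43) = 2, d(44) = 6, d(45) = 6, d(46) = 4, d(47) = 2, d(48) = 10, d(49) = 3, d(50) = 6, d(51) = 4, d(52) = 6, d(53) = 2, d(54) = 8, d(55) = 4, d(56) = 8, d(57) = 4, d(58) = 4, d(59) = 2, d(60) = 12, d(61) = 2, d(62) = 4, d(63) = 6, d(64) = 7, d(65) = 4, d(66) = 8, d(67) = 2, d(68) = 6, d(69) = 4, d(70) = 8, d(71) = 2, d(72) = 12, d(73) = 2, d(74) = 4, d(75) = 6, d(76) = 6, d(77) = 4, d(78) = 8, d(79) = 2, d(80) = 10, d(81) = 5, d(82) = 4, d(83) = 2, d(84) = 12, d(85) = 4, d(86) = 4, d(87) = 4, d(88) = 8, d(89) = 2, d(90) = 12, d(91) = 4, d(92) = 6, d(93) = 4, d(94) = 4, d(95) = 4, d(96) = 12, d(97) = 2, d(98) = 6, d(99) = 6. Summing all 99 values: 473. (Dirichlet's divisor formula: Σ_{n ≤ x} d(n) = x ln(x) + (2γ − 1) x + O(√x). For x = 99, the asymptotic estimate is ≈ 470.21.)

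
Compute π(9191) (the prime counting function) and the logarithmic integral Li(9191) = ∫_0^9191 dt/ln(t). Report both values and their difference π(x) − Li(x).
π(9191) = 1139;  Li(9191) ≈ 1157.90;  π(x) − Li(x) ≈ -18.90.

Direct count of primes ≤ 9191 gives π(9191) = 1139. Numerical evaluation of the logarithmic integral gives Li(9191) ≈ 1157.90. The difference π(x) − Li(x) ≈ -18.90 is typically negative for small/moderate x (Li(x) overestimates), though Littlewood's theorem shows this sign changes infinitely often.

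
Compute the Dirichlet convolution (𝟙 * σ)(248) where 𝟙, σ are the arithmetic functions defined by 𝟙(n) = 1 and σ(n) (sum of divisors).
(𝟙 * σ)(248) = 858

Divisors of 248: [1, 2, 4, 8, 31, 62, 124, 248]. For each d | 248:
  d = 1: 𝟙(1) · σ(248/1) = 1 · 480 = 480
  d = 2: 𝟙(2) · σ(248/2) = 1 · 224 = 224
  d = 4: 𝟙(4) · σ(248/4) = 1 · 96 = 96
  d = 8: 𝟙(8) · σ(248/8) = 1 · 32 = 32
  d = 31: 𝟙(31) · σ(248/31) = 1 · 15 = 15
  d = 62: 𝟙(62) · σ(248/62) = 1 · 7 = 7
  d = 124: 𝟙(124) · σ(248/124) = 1 · 3 = 3
  d = 248: 𝟙(248) · σ(248/248) = 1 · 1 = 1
Summing: (𝟙 * σ)(248) = 480 + 224 + 96 + 32 + 15 + 7 + 3 + 1 = 858.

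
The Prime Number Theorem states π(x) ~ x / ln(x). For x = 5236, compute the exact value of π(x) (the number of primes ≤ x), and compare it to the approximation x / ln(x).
π(5236) = 696;  x/ln(x) ≈ 611.45;  relative error ≈ 12.15%.

Directly count primes up to 5236: π(5236) = 696. The PNT approximation gives 5236/ln(5236) ≈ 5236/8.56331 ≈ 611.45. Relative error (π(x) − x/ln(x)) / π(x) ≈ 12.15%; the approximation is known to undercount slightly (Li(x) is a better estimate).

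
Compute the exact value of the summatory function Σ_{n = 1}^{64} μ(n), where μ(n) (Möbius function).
Σ_{n ≤ 64} μ(n) = -1

Compute μ(n) for each 1 ≤ n ≤ 64: μ(1) = 1, μ(2) = -1, μ(3) = -1, μ(4) = 0, μ(5) = -1, μ(6) = 1, μ(7) = -1, μ(8) = 0, μ(9) = 0, μ(10) = 1, μ(11) = -1, μ(12) = 0, μ(13) = -1, μ(14) = 1, μ(15) = 1, μ(16) = 0, μ(17) = -1, μ(18) = 0, μ(19) = -1, μ(20) = 0, μ(21) = 1, μ(22) = 1, μ(23) = -1, μ(24) = 0, μ(25) = 0, μ(26) = 1, μ(27) = 0, μ(28) = 0, μ(29) = -1, μ(30) = -1, μ(31) = -1, μ(32) = 0, μ(33) = 1, μ(34) = 1, μ(35) = 1, μ(36) = 0, μ(37) = -1, μ(38) = 1, μ(39) = 1, μ(40) = 0, μ(41) = -1, μ(42) = -1, μ(43) = -1, μ(44) = 0, μ(45) = 0, μ(46) = 1, μ(47) = -1, μ(48) = 0, μ(49) = 0, μ(50) = 0, μ(51) = 1, μ(52) = 0, μ(53) = -1, μ(54) = 0, μ(55) = 1, μ(56) = 0, μ(57) = 1, μ(58) = 1, μ(59) = -1, μ(60) = 0, μ(61) = -1, μ(62) = 1, μ(63) = 0, μ(64) = 0. Summing all 64 values: -1. (Mertens function M(x) = Σ_{n ≤ x} μ(n); on average M(x) should be small (PNT ⟺ M(x) = o(x)).)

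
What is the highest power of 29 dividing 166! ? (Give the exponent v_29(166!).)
v_29(166!) = 5

Legendre's formula: v_p(n!) = Σ_{k ≥ 1} ⌊n / p^k⌋. For p = 29, n = 166, the terms are:
  ⌊166/29^1⌋ = ⌊166/29⌋ = 5
(the next term ⌊166/29^2⌋ = 0, terminating the sum). Summing: v_29(166!) = 5 = 5.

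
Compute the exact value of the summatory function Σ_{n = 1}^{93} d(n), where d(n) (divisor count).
Σ_{n ≤ 93} d(n) = 439

Compute d(n) for each 1 ≤ n ≤ 93: d(1) = 1, d(2) = 2, d(3) = 2, d(4) = 3, d(5) = 2, d(6) = 4, d(7) = 2, d(8) = 4, d(9) = 3, d(10) = 4, d(11) = 2, d(12) = 6, d(13) = 2, d(14) = 4, d(15) = 4, d(16) = 5, d(17) = 2, d(18) = 6, d(19) = 2, d(20) = 6, d(21) = 4, d(22) = 4, d(23) = 2, d(24) = 8, d(25) = 3, d(26) = 4, d(27) = 4, d(28) = 6, d(29) = 2, d(30) = 8, d(31) = 2, d(32) = 6, d(33) = 4, d(34) = 4, d(35) = 4, d(36) = 9, d(37) = 2, d(38) = 4, d(39) = 4, d(40) = 8, d(41) = 2, d(42) = 8, d(43) = 2, d(44) = 6, d(45) = 6, d(46) = 4, d(47) = 2, d(48) = 10, d(49) = 3, d(50) = 6, d(51) = 4, d(52) = 6, d(53) = 2, d(54) = 8, d(55) = 4, d(56) = 8, d(57) = 4, d(58) = 4, d(59) = 2, d(60) = 12, d(61) = 2, d(62) = 4, d(63) = 6, d(64) = 7, d(65) = 4, d(66) = 8, d(67) = 2, d(68) = 6, d(69) = 4, d(70) = 8, d(71) = 2, d(72) = 12, d(73) = 2, d(74) = 4, d(75) = 6, d(76) = 6, d(77) = 4, d(78) = 8, d(79) = 2, d(80) = 10, d(81) = 5, d(82) = 4, d(83) = 2, d(84) = 12, d(85) = 4, d(86) = 4, d(87) = 4, d(88) = 8, d(89) = 2, d(90) = 12, d(91) = 4, d(92) = 6, d(93) = 4. Summing all 93 values: 439. (Dirichlet's divisor formula: Σ_{n ≤ x} d(n) = x ln(x) + (2γ − 1) x + O(√x). For x = 93, the asymptotic estimate is ≈ 435.89.)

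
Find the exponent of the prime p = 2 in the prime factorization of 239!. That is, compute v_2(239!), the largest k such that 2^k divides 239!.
v_2(239!) = 232

Legendre's formula: v_p(n!) = Σ_{k ≥ 1} ⌊n / p^k⌋. For p = 2, n = 239, the terms are:
  ⌊239/2^1⌋ = ⌊239/2⌋ = 119
  ⌊239/2^2⌋ = ⌊239/4⌋ = 59
  ⌊239/2^3⌋ = ⌊239/8⌋ = 29
  ⌊239/2^4⌋ = ⌊239/16⌋ = 14
  ⌊239/2^5⌋ = ⌊239/32⌋ = 7
  ⌊239/2^6⌋ = ⌊239/64⌋ = 3
  ⌊239/2^7⌋ = ⌊239/128⌋ = 1
(the next term ⌊239/2^8⌋ = 0, terminating the sum). Summing: v_2(239!) = 119 + 59 + 29 + 14 + 7 + 3 + 1 = 232.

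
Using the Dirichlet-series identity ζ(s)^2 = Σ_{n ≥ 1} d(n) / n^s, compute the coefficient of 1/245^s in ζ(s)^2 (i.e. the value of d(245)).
d(245) = 6

ζ(s)^2 = (Σ 1/m^s)(Σ 1/k^s). The coefficient of 1/n^s in the product is the number of ordered pairs (m, k) with mk = n, which equals d(n). For n = 245, divisors are [1, 5, 7, 35, 49, 245], so d(245) = 6.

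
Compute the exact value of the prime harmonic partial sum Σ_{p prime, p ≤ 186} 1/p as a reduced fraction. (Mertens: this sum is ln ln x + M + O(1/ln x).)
Σ 1/p = 10408867916382550633331528920459565913027063402071390584941986323453055203/5397346292805549782720214077673687806275517530364350655459511599582614290

π(186) = 42, so the primes ≤ 186 are [2, 3, 5, 7, 11, 13, 17, 19, 23, 29, 31, 37, 41, 43, 47, 53, 59, 61, 67, 71, 73, 79, 83, 89, 97, 101, 103, 107, 109, 113, 127, 131, 137, 139, 149, 151, 157, 163, 167, 173, 179, 181]. Summing 1/p over these primes: 10408867916382550633331528920459565913027063402071390584941986323453055203/5397346292805549782720214077673687806275517530364350655459511599582614290 ≈ 1.9285. Mertens estimate ln ln(186) + 0.2615 ≈ 1.9151.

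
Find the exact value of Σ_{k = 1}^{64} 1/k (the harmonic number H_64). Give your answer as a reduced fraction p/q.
H_64 = 623171679694215690971693339/131362987122535807501262400

Direct summation: H_64 = 1 + 1/2 + ... + 1/64. The least common denominator is lcm(1, ..., 64) = 1182266884102822267511361600; over this denominator the numerator is 1182266884102822267511361600 + 591133442051411133755680800 + 394088961367607422503787200 + 295566721025705566877840400 + 236453376820564453502272320 + 197044480683803711251893600 + 168895269157546038215908800 + 147783360512852783438920200 + 131362987122535807501262400 + 118226688410282226751136160 + 107478807645711115228305600 + 98522240341901855625946800 + 90943606469447866731643200 + 84447634578773019107954400 + 78817792273521484500757440 + 73891680256426391719460100 + 69545110829577780441844800 + 65681493561267903750631200 + 62224572847516961447966400 + 59113344205141113375568080 + 56298423052515346071969600 + 53739403822855557614152800 + 51402908004470533370059200 + 49261120170950927812973400 + 47290675364112890700454464 + 45471803234723933365821600 + 43787662374178602500420800 + 42223817289386509553977200 + 40767823589752491983150400 + 39408896136760742250378720 + 38137641422671686048753600 + 36945840128213195859730050 + 35826269215237038409435200 + 34772555414788890220922400 + 33779053831509207643181760 + 32840746780633951875315600 + 31953159029806007230036800 + 31112286423758480723983200 + 30314535489815955577214400 + 29556672102570556687784040 + 28835777661044445549057600 + 28149211526257673035984800 + 27494578700065634128171200 + 26869701911427778807076400 + 26272597424507161500252480 + 25701454002235266685029600 + 25154614555379197181092800 + 24630560085475463906486700 + 24127895593935148316558400 + 23645337682056445350227232 + 23181703609859260147281600 + 22735901617361966682910800 + 22306922341562684292667200 + 21893831187089301250210400 + 21495761529142223045661120 + 21111908644693254776988600 + 20741524282505653815988800 + 20383911794876245991575200 + 20038421764454614703582400 + 19704448068380371125189360 + 19381424329554463401825600 + 19068820711335843024376800 + 18766141017505115357323200 + 18472920064106597929865025 = 5608545117247941218745240051, so H_64 = 5608545117247941218745240051/1182266884102822267511361600; reducing by gcd(5608545117247941218745240051, 1182266884102822267511361600) = 9 gives 623171679694215690971693339/131362987122535807501262400 ≈ 4.74389. (The PNT-adjacent estimate ln(64) + γ ≈ 4.73610 matches within O(1/n).)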